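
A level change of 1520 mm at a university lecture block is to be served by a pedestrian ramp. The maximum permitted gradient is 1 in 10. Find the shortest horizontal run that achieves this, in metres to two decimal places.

15.20 m

At 1:10 the run is 10 × 1520 = 15200 mm.
15200 mm = 15.20 m.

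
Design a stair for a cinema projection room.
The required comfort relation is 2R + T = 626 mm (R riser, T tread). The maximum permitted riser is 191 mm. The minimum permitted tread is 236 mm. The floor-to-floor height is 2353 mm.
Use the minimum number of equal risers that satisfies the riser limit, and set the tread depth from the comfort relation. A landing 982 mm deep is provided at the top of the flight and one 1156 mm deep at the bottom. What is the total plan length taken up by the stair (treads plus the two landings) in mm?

At most 191 each: 2353/191 = 12.32, giving 13 risers.
Riser R = 2353 / 13 = 181 mm, within the 191 mm limit.
Tread T = 626 − 2 × 181 = 264 mm (≥ 236 mm).
13 risers give 12 treads; going = 12 × 264 = 3168 mm.
Enclosure = 3168 + 982 + 1156 = 5306 mm.

5306 mm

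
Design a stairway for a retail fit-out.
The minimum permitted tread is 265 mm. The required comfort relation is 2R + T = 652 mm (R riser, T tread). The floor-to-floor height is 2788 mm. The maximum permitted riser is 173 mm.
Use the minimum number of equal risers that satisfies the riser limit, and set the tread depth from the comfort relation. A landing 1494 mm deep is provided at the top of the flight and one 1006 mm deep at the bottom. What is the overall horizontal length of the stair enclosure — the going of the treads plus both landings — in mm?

At most 173 each: 2788/173 = 16.12, giving 17 risers.
Riser R = 2788 / 17 = 164 mm, within the 173 mm limit.
From 2R + T = 652: T = 652 − 328 = 324 mm.
Going = (17 − 1) × 324 = 5184 mm.
Enclosure = 5184 + 1494 + 1006 = 7684 mm.

7684 mm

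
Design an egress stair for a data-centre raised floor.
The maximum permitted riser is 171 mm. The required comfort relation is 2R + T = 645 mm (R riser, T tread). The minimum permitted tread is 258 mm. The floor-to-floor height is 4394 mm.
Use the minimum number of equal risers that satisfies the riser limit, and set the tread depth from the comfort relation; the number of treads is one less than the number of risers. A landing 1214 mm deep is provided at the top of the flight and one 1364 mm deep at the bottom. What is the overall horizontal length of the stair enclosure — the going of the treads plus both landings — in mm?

⌈4394/171⌉ = 26 risers.
R = 4394 ÷ 26 = 169 mm.
From 2R + T = 645: T = 645 − 338 = 307 mm.
Going = (26 − 1) × 307 = 7675 mm.
Enclosure = 7675 + 1214 + 1364 = 10253 mm.

10253 mm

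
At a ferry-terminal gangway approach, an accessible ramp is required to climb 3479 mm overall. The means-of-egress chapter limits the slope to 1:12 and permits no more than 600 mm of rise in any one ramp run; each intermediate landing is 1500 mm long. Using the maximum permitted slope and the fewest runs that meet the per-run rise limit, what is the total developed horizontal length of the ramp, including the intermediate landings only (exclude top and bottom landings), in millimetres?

3479 / 600 = 5.798 → round up to 6 ramp runs. That means 5 intermediate landings.
Ramp run (horizontal) at 1:12: 3479 × 12 = 41748 mm.
Intermediate landings: 5 × 1500 = 7500 mm.
Total developed length = 41748 + 7500 = 49248 mm.

49248 mm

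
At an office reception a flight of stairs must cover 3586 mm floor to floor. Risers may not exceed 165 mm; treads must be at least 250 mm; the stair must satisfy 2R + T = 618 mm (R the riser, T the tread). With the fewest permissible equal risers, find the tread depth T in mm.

3586 / 165 = 21.73, so 22 risers are needed.
R = 3586 ÷ 22 = 163 mm.
Tread T = 618 − 2 × 163 = 292 mm (≥ 250 mm).

292 mm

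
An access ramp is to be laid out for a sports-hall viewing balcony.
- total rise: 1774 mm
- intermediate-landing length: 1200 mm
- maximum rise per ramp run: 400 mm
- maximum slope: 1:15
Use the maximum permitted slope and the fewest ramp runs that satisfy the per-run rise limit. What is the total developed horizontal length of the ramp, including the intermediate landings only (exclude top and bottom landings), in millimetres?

1774 / 400 = 4.43, so 5 ramp runs are needed. That means 4 intermediate landings.
Horizontal run for 1774 mm of rise at 1:15 is 1774 × 15 = 26610 mm.
4 intermediate landings contribute 4 × 1200 = 4800 mm.
Developed length = 26610 + 4800 = 31410 mm.

31410 mm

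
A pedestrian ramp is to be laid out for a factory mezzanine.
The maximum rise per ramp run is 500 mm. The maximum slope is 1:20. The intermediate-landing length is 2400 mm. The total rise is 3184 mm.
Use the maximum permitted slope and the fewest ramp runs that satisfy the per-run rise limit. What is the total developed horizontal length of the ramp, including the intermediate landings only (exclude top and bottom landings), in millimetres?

78080 mm

At most 500 each: 3184/500 = 6.37, giving 7 ramp runs. That means 6 intermediate landings.
Horizontal run for 3184 mm of rise at 1:20 is 3184 × 20 = 63680 mm.
6 intermediate landings contribute 6 × 2400 = 14400 mm.
Developed length = 63680 + 14400 = 78080 mm.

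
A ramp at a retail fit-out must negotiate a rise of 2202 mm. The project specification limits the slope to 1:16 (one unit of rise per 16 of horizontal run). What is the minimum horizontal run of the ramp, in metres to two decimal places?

Run = rise × 16 = 2202 × 16 = 35232 mm.
35232 mm = 35.23 m.

35.23 m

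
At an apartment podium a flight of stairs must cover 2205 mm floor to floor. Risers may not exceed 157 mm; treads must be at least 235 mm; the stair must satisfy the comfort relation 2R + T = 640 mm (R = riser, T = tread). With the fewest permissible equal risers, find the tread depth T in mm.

346 mm

2205 / 157 = 14.04, so 15 risers are needed.
Each riser is 2205/15 = 147 mm (≤ 157 mm).
T = 640 − 2·147 = 346 mm, which satisfies the 235 mm minimum.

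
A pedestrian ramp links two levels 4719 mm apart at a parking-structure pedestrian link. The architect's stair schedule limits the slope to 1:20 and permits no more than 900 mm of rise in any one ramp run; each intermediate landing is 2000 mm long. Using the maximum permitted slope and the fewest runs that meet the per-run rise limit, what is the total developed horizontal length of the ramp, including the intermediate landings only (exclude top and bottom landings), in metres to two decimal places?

At most 900 each: 4719/900 = 5.24, giving 6 ramp runs. That means 5 intermediate landings.
Ramp run (horizontal) at 1:20: 4719 × 20 = 94380 mm.
Intermediate landings: 5 × 2000 = 10000 mm.
Total developed length = 94380 + 10000 = 104380 mm.
= 104.38 m.

104.38 m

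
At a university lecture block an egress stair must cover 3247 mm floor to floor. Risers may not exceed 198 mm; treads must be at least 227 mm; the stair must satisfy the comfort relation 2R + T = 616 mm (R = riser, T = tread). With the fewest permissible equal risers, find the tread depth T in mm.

3247 / 198 = 16.399 → round up to 17 risers.
Each riser is 3247/17 = 191 mm (≤ 198 mm).
Tread T = 616 − 2 × 191 = 234 mm (≥ 227 mm).

234 mm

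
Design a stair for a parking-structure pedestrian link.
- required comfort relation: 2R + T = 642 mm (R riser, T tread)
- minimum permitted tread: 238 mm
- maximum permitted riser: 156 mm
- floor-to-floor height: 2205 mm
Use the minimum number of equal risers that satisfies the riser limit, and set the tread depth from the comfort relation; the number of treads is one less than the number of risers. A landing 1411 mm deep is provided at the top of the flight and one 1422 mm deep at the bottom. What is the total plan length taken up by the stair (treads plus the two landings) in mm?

7705 mm

At most 156 each: 2205/156 = 14.13, giving 15 risers.
R = 2205 ÷ 15 = 147 mm.
From 2R + T = 642: T = 642 − 294 = 348 mm.
Treads = 15 − 1 = 14; going = 14 × 348 = 4872 mm.
Enclosure = 4872 + 1411 + 1422 = 7705 mm.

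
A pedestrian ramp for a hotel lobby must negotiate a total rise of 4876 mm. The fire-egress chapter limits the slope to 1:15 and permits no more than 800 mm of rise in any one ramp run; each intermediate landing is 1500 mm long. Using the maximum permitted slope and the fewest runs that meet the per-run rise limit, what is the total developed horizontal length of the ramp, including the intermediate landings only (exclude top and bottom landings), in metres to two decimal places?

82.14 m

4876 / 800 = 6.09, so 7 ramp runs are needed. That means 6 intermediate landings.
Ramp run (horizontal) at 1:15: 4876 × 15 = 73140 mm.
Intermediate landings: 6 × 1500 = 9000 mm.
Total developed length = 73140 + 9000 = 82140 mm.
= 82.14 m.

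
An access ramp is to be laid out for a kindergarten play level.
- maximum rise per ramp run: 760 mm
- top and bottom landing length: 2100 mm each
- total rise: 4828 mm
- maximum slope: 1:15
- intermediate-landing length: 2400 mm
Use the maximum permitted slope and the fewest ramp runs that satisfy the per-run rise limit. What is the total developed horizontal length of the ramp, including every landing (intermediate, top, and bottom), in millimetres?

91020 mm

⌈4828/760⌉ = 7 ramp runs. That means 6 intermediate landings.
Horizontal run for 4828 mm of rise at 1:15 is 4828 × 15 = 72420 mm.
Intermediate landings: 6 × 2400 = 14400 mm.
Top and bottom landings: 2 × 2100 = 4200 mm.
Total = 72420 + 14400 + 4200 = 91020 mm.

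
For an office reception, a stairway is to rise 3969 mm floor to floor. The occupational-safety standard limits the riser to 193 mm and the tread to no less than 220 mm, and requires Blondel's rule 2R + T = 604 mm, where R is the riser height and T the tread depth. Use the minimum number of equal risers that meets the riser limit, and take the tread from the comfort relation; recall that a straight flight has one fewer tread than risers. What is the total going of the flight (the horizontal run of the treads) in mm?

3969 / 193 = 20.56, so 21 risers are needed.
Each riser is 3969/21 = 189 mm (≤ 193 mm).
Tread T = 604 − 2 × 189 = 226 mm (≥ 220 mm).
Going = (21 − 1) × 226 = 4520 mm.

4520 mm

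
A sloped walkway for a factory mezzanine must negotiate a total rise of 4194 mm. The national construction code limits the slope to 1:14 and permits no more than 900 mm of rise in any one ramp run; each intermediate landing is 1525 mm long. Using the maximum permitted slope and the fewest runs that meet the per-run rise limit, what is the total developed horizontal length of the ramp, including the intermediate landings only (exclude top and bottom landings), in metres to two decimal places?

⌈4194/900⌉ = 5 ramp runs. That means 4 intermediate landings.
Horizontal run for 4194 mm of rise at 1:14 is 4194 × 14 = 58716 mm.
4 intermediate landings contribute 4 × 1525 = 6100 mm.
Total developed length = 58716 + 6100 = 64816 mm.
= 64.82 m.

64.82 m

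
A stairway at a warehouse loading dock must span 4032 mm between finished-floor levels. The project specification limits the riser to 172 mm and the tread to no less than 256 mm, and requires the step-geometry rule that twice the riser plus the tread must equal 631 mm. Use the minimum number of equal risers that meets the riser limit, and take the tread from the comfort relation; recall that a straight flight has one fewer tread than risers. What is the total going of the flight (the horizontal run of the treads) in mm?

6785 mm

4032 / 172 = 23.44, so 24 risers are needed.
R = 4032 ÷ 24 = 168 mm.
Tread T = 631 − 2 × 168 = 295 mm (≥ 256 mm).
24 risers give 23 treads; going = 23 × 295 = 6785 mm.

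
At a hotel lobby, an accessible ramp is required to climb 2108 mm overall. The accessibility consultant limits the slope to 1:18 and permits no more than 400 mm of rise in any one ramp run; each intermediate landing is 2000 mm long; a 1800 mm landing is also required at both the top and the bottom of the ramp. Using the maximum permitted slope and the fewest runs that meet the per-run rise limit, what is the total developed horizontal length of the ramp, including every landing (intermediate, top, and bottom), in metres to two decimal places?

⌈2108/400⌉ = 6 ramp runs. That means 5 intermediate landings.
Ramp run (horizontal) at 1:18: 2108 × 18 = 37944 mm.
5 intermediate landings contribute 5 × 2000 = 10000 mm.
Top and bottom landings: 2 × 1800 = 3600 mm.
Total = 37944 + 10000 + 3600 = 51544 mm.
= 51.54 m.

51.54 m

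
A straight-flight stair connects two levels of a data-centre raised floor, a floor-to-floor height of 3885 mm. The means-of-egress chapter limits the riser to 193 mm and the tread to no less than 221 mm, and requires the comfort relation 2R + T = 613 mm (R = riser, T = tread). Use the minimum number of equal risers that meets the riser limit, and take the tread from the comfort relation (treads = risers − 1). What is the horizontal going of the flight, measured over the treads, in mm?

⌈3885/193⌉ = 21 risers.
Each riser is 3885/21 = 185 mm (≤ 193 mm).
T = 613 − 2·185 = 243 mm, which satisfies the 221 mm minimum.
21 risers give 20 treads; going = 20 × 243 = 4860 mm.

4860 mm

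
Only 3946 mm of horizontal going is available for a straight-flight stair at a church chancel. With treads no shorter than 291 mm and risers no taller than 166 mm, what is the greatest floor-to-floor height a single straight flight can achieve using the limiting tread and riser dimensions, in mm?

3946 / 291 = 13.56, so 13 treads fit.
Risers = treads + 1 = 14.
Maximum height = 14 × 166 = 2324 mm.

2324 mm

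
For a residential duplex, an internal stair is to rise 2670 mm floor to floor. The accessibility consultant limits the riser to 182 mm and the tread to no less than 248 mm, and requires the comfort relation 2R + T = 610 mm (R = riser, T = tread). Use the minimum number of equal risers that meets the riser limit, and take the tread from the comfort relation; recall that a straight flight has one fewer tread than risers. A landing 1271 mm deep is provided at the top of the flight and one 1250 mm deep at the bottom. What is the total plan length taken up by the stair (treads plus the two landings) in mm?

At most 182 each: 2670/182 = 14.67, giving 15 risers.
Riser R = 2670 / 15 = 178 mm, within the 182 mm limit.
From 2R + T = 610: T = 610 − 356 = 254 mm.
Going = (15 − 1) × 254 = 3556 mm.
Enclosure = 3556 + 1271 + 1250 = 6077 mm.

6077 mm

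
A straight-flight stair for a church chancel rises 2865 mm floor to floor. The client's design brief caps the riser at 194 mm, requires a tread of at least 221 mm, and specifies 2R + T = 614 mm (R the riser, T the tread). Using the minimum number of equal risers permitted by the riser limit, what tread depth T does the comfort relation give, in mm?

232 mm

⌈2865/194⌉ = 15 risers.
Each riser is 2865/15 = 191 mm (≤ 194 mm).
From 2R + T = 614: T = 614 − 382 = 232 mm.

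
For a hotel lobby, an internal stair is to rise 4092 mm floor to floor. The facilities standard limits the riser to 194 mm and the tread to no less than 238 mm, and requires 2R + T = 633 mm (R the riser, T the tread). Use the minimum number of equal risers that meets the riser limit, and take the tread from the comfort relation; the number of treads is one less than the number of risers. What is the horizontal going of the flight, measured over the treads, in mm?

5481 mm

At most 194 each: 4092/194 = 21.09, giving 22 risers.
Riser R = 4092 / 22 = 186 mm, within the 194 mm limit.
From 2R + T = 633: T = 633 − 372 = 261 mm.
Going = (22 − 1) × 261 = 5481 mm.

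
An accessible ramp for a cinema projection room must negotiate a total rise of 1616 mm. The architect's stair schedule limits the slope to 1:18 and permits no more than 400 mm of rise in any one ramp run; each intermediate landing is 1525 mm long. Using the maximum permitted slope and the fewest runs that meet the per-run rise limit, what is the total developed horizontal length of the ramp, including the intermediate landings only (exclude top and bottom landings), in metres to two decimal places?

35.19 m

1616 / 400 = 4.040 → round up to 5 ramp runs. That means 4 intermediate landings.
Horizontal run for 1616 mm of rise at 1:18 is 1616 × 18 = 29088 mm.
4 intermediate landings contribute 4 × 1525 = 6100 mm.
Total developed length = 29088 + 6100 = 35188 mm.
= 35.19 m.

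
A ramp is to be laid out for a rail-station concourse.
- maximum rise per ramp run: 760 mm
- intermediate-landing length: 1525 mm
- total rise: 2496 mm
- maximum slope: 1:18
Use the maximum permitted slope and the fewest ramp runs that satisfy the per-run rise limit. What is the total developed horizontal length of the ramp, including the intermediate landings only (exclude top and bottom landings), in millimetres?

49503 mm

⌈2496/760⌉ = 4 ramp runs. That means 3 intermediate landings.
Horizontal run for 2496 mm of rise at 1:18 is 2496 × 18 = 44928 mm.
Intermediate landings: 3 × 1525 = 4575 mm.
Total developed length = 44928 + 4575 = 49503 mm.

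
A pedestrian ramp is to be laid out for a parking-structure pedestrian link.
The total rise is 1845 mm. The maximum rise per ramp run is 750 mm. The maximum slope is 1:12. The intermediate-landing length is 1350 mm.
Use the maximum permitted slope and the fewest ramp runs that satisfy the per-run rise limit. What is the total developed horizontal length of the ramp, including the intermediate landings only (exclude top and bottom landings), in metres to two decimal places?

⌈1845/750⌉ = 3 ramp runs. That means 2 intermediate landings.
Horizontal run for 1845 mm of rise at 1:12 is 1845 × 12 = 22140 mm.
2 intermediate landings contribute 2 × 1350 = 2700 mm.
Developed length = 22140 + 2700 = 24840 mm.
= 24.84 m.

24.84 m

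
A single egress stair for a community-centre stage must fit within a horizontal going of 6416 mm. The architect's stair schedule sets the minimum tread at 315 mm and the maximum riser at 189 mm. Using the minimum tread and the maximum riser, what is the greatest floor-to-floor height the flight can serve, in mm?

Treads that fit: ⌊6416 / 315⌋ = 20.
Risers = treads + 1 = 21.
Maximum height = 21 × 189 = 3969 mm.

3969 mm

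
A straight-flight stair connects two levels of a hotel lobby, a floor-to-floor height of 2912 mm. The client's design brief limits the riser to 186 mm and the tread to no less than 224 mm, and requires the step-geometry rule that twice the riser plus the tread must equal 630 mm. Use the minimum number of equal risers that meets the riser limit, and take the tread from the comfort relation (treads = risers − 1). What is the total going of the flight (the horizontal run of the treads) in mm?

At most 186 each: 2912/186 = 15.66, giving 16 risers.
Riser R = 2912 / 16 = 182 mm, within the 186 mm limit.
T = 630 − 2·182 = 266 mm, which satisfies the 224 mm minimum.
Treads = 16 − 1 = 15; going = 15 × 266 = 3990 mm.

3990 mm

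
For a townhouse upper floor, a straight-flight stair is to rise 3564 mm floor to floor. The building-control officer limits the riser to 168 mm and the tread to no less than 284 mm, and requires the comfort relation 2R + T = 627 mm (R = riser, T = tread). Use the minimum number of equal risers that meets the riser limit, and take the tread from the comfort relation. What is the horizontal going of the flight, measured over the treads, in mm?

⌈3564/168⌉ = 22 risers.
R = 3564 ÷ 22 = 162 mm.
From 2R + T = 627: T = 627 − 324 = 303 mm.
22 risers give 21 treads; going = 21 × 303 = 6363 mm.

6363 mm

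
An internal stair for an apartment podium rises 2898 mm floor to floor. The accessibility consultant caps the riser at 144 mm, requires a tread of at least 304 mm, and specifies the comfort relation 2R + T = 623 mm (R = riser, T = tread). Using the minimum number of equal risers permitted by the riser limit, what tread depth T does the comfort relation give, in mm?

At most 144 each: 2898/144 = 20.12, giving 21 risers.
R = 2898 ÷ 21 = 138 mm.
From 2R + T = 623: T = 623 − 276 = 347 mm.

347 mm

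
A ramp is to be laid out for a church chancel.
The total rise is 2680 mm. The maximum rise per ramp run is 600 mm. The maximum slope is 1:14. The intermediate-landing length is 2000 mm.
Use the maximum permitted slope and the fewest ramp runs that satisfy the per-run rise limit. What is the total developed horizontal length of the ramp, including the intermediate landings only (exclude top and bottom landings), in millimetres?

2680 / 600 = 4.467 → round up to 5 ramp runs. That means 4 intermediate landings.
Horizontal run for 2680 mm of rise at 1:14 is 2680 × 14 = 37520 mm.
Intermediate landings: 4 × 2000 = 8000 mm.
Developed length = 37520 + 8000 = 45520 mm.

45520 mm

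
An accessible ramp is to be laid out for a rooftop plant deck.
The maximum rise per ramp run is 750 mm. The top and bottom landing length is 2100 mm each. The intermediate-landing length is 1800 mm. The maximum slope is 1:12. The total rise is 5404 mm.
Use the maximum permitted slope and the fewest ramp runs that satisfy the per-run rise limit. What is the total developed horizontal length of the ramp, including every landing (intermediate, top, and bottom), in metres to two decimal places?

81.65 m

At most 750 each: 5404/750 = 7.21, giving 8 ramp runs. That means 7 intermediate landings.
Ramp run (horizontal) at 1:12: 5404 × 12 = 64848 mm.
Intermediate landings: 7 × 1800 = 12600 mm.
Top and bottom landings: 2 × 2100 = 4200 mm.
Total = 64848 + 12600 + 4200 = 81648 mm.
= 81.65 m.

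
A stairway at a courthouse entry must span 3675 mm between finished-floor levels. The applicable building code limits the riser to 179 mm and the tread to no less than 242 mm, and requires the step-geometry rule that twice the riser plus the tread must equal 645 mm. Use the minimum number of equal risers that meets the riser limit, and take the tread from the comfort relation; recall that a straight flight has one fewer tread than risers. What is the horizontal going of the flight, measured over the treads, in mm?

5900 mm

At most 179 each: 3675/179 = 20.53, giving 21 risers.
Each riser is 3675/21 = 175 mm (≤ 179 mm).
T = 645 − 2·175 = 295 mm, which satisfies the 242 mm minimum.
Treads = 21 − 1 = 20; going = 20 × 295 = 5900 mm.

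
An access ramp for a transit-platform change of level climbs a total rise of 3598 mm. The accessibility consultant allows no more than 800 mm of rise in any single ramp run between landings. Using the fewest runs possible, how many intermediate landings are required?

4 intermediate landings

3598 / 800 = 4.497 → round up to 5 ramp runs.
5 runs are separated by 4 intermediate landings.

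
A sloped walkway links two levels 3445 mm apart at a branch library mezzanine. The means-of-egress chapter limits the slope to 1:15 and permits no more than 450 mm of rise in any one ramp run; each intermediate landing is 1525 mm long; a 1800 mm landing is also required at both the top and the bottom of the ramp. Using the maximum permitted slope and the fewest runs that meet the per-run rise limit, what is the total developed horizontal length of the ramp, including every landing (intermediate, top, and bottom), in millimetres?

⌈3445/450⌉ = 8 ramp runs. That means 7 intermediate landings.
Ramp run (horizontal) at 1:15: 3445 × 15 = 51675 mm.
Intermediate landings: 7 × 1525 = 10675 mm.
Top and bottom landings: 2 × 1800 = 3600 mm.
Total = 51675 + 10675 + 3600 = 65950 mm.

65950 mm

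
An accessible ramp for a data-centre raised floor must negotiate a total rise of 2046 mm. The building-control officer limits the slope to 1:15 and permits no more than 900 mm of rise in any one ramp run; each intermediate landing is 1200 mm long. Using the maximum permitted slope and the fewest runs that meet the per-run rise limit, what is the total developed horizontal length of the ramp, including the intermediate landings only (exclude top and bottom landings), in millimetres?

2046 / 900 = 2.27, so 3 ramp runs are needed. That means 2 intermediate landings.
Ramp run (horizontal) at 1:15: 2046 × 15 = 30690 mm.
2 intermediate landings contribute 2 × 1200 = 2400 mm.
Total developed length = 30690 + 2400 = 33090 mm.

33090 mm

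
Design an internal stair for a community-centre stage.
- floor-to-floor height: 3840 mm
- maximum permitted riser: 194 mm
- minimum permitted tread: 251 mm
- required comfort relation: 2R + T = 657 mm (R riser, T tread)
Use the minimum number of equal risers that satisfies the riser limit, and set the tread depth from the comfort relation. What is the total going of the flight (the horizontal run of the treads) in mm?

3840 / 194 = 19.79, so 20 risers are needed.
Each riser is 3840/20 = 192 mm (≤ 194 mm).
From 2R + T = 657: T = 657 − 384 = 273 mm.
Going = (20 − 1) × 273 = 5187 mm.

5187 mm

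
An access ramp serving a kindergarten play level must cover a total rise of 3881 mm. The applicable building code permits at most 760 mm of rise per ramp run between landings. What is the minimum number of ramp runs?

6 runs

⌈3881/760⌉ = 6 ramp runs.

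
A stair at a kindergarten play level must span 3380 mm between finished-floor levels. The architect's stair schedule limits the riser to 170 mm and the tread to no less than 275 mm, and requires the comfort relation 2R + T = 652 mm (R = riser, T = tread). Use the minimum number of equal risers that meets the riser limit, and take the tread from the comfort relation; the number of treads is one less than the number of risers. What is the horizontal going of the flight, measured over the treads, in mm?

At most 170 each: 3380/170 = 19.88, giving 20 risers.
Riser R = 3380 / 20 = 169 mm, within the 170 mm limit.
Tread T = 652 − 2 × 169 = 314 mm (≥ 275 mm).
Treads = 20 − 1 = 19; going = 19 × 314 = 5966 mm.

5966 mm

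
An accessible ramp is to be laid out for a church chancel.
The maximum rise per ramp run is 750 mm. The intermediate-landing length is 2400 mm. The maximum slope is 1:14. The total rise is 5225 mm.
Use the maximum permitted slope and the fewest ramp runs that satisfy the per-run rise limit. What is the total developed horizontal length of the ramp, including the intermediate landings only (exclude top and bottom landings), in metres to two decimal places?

87.55 m

5225 / 750 = 6.967 → round up to 7 ramp runs. That means 6 intermediate landings.
Ramp run (horizontal) at 1:14: 5225 × 14 = 73150 mm.
Intermediate landings: 6 × 2400 = 14400 mm.
Developed length = 73150 + 14400 = 87550 mm.
= 87.55 m.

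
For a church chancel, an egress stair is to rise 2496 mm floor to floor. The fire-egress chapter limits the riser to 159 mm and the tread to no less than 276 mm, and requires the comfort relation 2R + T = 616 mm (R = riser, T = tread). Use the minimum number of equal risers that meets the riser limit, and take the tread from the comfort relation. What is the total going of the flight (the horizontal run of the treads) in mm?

2496 / 159 = 15.698 → round up to 16 risers.
Riser R = 2496 / 16 = 156 mm, within the 159 mm limit.
From 2R + T = 616: T = 616 − 312 = 304 mm.
16 risers give 15 treads; going = 15 × 304 = 4560 mm.

4560 mm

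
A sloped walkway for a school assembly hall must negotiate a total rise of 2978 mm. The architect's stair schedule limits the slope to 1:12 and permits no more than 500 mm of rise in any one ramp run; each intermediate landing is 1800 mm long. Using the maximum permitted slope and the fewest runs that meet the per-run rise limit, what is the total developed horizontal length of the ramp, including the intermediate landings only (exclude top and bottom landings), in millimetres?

2978 / 500 = 5.956 → round up to 6 ramp runs. That means 5 intermediate landings.
Horizontal run for 2978 mm of rise at 1:12 is 2978 × 12 = 35736 mm.
5 intermediate landings contribute 5 × 1800 = 9000 mm.
Total developed length = 35736 + 9000 = 44736 mm.

44736 mm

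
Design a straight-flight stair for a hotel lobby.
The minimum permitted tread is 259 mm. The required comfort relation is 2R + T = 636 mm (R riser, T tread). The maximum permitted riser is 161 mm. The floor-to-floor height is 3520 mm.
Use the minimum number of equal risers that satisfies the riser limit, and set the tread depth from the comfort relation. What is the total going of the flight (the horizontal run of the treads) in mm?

6636 mm

At most 161 each: 3520/161 = 21.86, giving 22 risers.
Riser R = 3520 / 22 = 160 mm, within the 161 mm limit.
From 2R + T = 636: T = 636 − 320 = 316 mm.
22 risers give 21 treads; going = 21 × 316 = 6636 mm.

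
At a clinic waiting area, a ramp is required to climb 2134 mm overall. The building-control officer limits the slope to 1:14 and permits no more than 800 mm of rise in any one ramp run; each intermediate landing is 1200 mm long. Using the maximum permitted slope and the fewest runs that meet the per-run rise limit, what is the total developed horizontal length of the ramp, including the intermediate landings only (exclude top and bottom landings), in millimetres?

32276 mm

At most 800 each: 2134/800 = 2.67, giving 3 ramp runs. That means 2 intermediate landings.
Horizontal run for 2134 mm of rise at 1:14 is 2134 × 14 = 29876 mm.
2 intermediate landings contribute 2 × 1200 = 2400 mm.
Total developed length = 29876 + 2400 = 32276 mm.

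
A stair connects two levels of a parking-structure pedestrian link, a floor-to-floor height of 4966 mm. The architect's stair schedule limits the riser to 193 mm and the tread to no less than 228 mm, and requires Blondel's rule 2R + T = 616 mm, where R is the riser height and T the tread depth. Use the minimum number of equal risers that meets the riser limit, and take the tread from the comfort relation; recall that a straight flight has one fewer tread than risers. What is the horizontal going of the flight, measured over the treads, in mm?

At most 193 each: 4966/193 = 25.73, giving 26 risers.
Riser R = 4966 / 26 = 191 mm, within the 193 mm limit.
From 2R + T = 616: T = 616 − 382 = 234 mm.
26 risers give 25 treads; going = 25 × 234 = 5850 mm.

5850 mm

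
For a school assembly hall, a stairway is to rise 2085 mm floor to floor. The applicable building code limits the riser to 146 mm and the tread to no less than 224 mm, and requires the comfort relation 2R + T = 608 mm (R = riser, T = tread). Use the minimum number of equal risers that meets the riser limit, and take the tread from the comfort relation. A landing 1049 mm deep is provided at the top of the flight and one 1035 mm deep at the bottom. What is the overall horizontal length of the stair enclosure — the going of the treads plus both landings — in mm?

6704 mm

2085 / 146 = 14.28, so 15 risers are needed.
Riser R = 2085 / 15 = 139 mm, within the 146 mm limit.
From 2R + T = 608: T = 608 − 278 = 330 mm.
Treads = 15 − 1 = 14; going = 14 × 330 = 4620 mm.
Enclosure = 4620 + 1049 + 1035 = 6704 mm.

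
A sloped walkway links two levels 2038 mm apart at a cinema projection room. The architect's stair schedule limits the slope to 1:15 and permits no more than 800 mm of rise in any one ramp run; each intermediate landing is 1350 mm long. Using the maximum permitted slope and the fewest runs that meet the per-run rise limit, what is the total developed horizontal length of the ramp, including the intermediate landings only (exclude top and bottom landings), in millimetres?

2038 / 800 = 2.55, so 3 ramp runs are needed. That means 2 intermediate landings.
Ramp run (horizontal) at 1:15: 2038 × 15 = 30570 mm.
Intermediate landings: 2 × 1350 = 2700 mm.
Developed length = 30570 + 2700 = 33270 mm.

33270 mm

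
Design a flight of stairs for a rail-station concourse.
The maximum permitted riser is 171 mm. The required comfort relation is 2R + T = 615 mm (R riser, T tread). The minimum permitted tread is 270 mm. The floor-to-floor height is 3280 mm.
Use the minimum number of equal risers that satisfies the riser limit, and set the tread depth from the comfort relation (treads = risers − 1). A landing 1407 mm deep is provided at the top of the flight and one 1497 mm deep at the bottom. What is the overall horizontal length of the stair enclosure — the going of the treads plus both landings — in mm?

⌈3280/171⌉ = 20 risers.
Each riser is 3280/20 = 164 mm (≤ 171 mm).
From 2R + T = 615: T = 615 − 328 = 287 mm.
20 risers give 19 treads; going = 19 × 287 = 5453 mm.
Add landings: 5453 + 1407 + 1497 = 8357 mm.

8357 mm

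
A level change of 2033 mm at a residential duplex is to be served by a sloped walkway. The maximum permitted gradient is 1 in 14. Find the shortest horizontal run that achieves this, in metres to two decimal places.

At 1:14 the run is 14 × 2033 = 28462 mm.
28462 mm = 28.46 m.

28.46 m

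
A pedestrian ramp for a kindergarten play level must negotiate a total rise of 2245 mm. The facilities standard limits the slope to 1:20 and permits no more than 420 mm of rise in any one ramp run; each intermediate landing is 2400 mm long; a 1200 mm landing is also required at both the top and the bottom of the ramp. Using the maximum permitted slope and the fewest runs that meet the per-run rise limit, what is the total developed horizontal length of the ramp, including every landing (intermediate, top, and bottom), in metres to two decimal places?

At most 420 each: 2245/420 = 5.35, giving 6 ramp runs. That means 5 intermediate landings.
Ramp run (horizontal) at 1:20: 2245 × 20 = 44900 mm.
5 intermediate landings contribute 5 × 2400 = 12000 mm.
Top and bottom landings: 2 × 1200 = 2400 mm.
Total = 44900 + 12000 + 2400 = 59300 mm.
= 59.30 m.

59.30 m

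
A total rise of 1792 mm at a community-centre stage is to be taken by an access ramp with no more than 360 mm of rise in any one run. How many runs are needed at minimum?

5 runs

⌈1792/360⌉ = 5 ramp runs.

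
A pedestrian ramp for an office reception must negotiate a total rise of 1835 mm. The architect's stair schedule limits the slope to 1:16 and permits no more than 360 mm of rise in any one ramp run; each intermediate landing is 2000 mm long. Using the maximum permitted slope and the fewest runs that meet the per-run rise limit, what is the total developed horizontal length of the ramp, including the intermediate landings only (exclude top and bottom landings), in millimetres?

1835 / 360 = 5.097 → round up to 6 ramp runs. That means 5 intermediate landings.
Ramp run (horizontal) at 1:16: 1835 × 16 = 29360 mm.
5 intermediate landings contribute 5 × 2000 = 10000 mm.
Total developed length = 29360 + 10000 = 39360 mm.

39360 mm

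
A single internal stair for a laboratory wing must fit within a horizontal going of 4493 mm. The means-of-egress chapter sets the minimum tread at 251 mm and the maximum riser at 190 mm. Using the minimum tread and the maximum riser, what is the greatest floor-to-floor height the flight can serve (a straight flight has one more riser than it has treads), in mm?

Treads that fit: ⌊4493 / 251⌋ = 17.
Risers = treads + 1 = 18.
Maximum height = 18 × 190 = 3420 mm.

3420 mm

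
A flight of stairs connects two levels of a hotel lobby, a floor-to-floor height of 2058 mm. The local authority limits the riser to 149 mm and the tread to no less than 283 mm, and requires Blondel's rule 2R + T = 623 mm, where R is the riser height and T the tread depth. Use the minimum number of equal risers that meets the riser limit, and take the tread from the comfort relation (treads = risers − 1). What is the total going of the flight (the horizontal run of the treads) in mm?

At most 149 each: 2058/149 = 13.81, giving 14 risers.
Each riser is 2058/14 = 147 mm (≤ 149 mm).
From 2R + T = 623: T = 623 − 294 = 329 mm.
Treads = 14 − 1 = 13; going = 13 × 329 = 4277 mm.

4277 mm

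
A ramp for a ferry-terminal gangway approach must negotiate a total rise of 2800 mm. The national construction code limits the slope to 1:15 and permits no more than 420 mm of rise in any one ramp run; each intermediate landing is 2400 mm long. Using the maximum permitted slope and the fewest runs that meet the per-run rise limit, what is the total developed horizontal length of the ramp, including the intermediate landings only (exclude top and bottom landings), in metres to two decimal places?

⌈2800/420⌉ = 7 ramp runs. That means 6 intermediate landings.
Horizontal run for 2800 mm of rise at 1:15 is 2800 × 15 = 42000 mm.
Intermediate landings: 6 × 2400 = 14400 mm.
Developed length = 42000 + 14400 = 56400 mm.
= 56.40 m.

56.40 m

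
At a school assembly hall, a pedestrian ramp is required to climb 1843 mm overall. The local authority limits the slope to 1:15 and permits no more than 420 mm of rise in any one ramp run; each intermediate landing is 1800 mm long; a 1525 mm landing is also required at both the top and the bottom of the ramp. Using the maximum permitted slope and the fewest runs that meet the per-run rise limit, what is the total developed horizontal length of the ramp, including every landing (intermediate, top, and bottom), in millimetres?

37895 mm

1843 / 420 = 4.388 → round up to 5 ramp runs. That means 4 intermediate landings.
Ramp run (horizontal) at 1:15: 1843 × 15 = 27645 mm.
Intermediate landings: 4 × 1800 = 7200 mm.
Top and bottom landings: 2 × 1525 = 3050 mm.
Total = 27645 + 7200 + 3050 = 37895 mm.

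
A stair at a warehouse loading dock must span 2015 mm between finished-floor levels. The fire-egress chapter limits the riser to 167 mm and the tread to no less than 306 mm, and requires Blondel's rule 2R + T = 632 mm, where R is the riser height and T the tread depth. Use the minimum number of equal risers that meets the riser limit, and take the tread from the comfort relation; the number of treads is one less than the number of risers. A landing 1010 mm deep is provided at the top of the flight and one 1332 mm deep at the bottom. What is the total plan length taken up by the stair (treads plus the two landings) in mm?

At most 167 each: 2015/167 = 12.07, giving 13 risers.
Each riser is 2015/13 = 155 mm (≤ 167 mm).
From 2R + T = 632: T = 632 − 310 = 322 mm.
Going = (13 − 1) × 322 = 3864 mm.
Add landings: 3864 + 1010 + 1332 = 6206 mm.

6206 mm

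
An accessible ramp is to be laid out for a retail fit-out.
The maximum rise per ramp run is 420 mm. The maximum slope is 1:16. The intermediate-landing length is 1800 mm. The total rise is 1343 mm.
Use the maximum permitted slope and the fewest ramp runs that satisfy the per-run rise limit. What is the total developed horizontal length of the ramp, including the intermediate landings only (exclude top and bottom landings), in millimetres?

1343 / 420 = 3.198 → round up to 4 ramp runs. That means 3 intermediate landings.
Ramp run (horizontal) at 1:16: 1343 × 16 = 21488 mm.
Intermediate landings: 3 × 1800 = 5400 mm.
Developed length = 21488 + 5400 = 26888 mm.

26888 mm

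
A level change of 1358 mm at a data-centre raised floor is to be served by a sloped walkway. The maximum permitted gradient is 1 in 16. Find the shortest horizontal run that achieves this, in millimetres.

Run = rise × 16 = 1358 × 16 = 21728 mm.

21728 mm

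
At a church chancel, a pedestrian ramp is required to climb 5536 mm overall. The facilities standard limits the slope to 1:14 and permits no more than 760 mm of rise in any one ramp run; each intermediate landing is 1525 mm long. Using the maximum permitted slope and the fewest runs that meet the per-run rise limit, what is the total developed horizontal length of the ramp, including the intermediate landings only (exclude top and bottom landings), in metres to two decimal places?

88.18 m

⌈5536/760⌉ = 8 ramp runs. That means 7 intermediate landings.
Horizontal run for 5536 mm of rise at 1:14 is 5536 × 14 = 77504 mm.
7 intermediate landings contribute 7 × 1525 = 10675 mm.
Total developed length = 77504 + 10675 = 88179 mm.
= 88.18 m.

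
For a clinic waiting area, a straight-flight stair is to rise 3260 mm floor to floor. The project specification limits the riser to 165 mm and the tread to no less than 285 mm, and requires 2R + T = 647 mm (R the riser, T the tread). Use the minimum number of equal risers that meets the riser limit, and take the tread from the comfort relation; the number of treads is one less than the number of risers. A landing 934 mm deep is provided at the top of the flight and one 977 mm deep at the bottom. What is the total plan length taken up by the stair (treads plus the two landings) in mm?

8010 mm

At most 165 each: 3260/165 = 19.76, giving 20 risers.
Each riser is 3260/20 = 163 mm (≤ 165 mm).
From 2R + T = 647: T = 647 − 326 = 321 mm.
Going = (20 − 1) × 321 = 6099 mm.
Add landings: 6099 + 934 + 977 = 8010 mm.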